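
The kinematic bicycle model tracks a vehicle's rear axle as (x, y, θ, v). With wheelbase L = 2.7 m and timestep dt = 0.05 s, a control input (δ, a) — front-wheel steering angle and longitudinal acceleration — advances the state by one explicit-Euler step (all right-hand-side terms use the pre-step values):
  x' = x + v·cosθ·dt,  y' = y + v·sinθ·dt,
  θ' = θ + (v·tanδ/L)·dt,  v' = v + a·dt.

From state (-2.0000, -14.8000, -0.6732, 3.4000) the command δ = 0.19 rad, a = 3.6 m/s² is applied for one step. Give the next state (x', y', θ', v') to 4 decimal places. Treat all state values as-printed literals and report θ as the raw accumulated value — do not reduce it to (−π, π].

(-1.8671, -14.9060, -0.6611, 3.5800)

x' = -2.0000 + 3.4000·cos(-0.6732)·0.05 = -1.8671
y' = -14.8000 + 3.4000·sin(-0.6732)·0.05 = -14.9060
θ' = -0.6732 + (3.4000/2.7)·tan(0.19)·0.05 = -0.6611
v' = 3.4000 + 3.6000·0.05 = 3.5800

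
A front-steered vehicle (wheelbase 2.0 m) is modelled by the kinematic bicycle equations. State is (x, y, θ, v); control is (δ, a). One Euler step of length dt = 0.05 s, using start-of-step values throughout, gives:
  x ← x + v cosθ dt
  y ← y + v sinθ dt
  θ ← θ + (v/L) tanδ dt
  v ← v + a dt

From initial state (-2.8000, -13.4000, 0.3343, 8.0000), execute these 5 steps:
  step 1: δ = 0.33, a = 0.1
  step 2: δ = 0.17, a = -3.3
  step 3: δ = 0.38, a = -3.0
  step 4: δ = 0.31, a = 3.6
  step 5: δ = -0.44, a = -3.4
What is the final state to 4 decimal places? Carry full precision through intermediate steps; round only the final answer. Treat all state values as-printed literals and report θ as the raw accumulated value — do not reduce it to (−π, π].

after step 1 (δ=0.33, a=0.1): (-2.422144, -13.268757, 0.402805, 8.005000)
after step 2 (δ=0.17, a=-3.3): (-2.053928, -13.111859, 0.437158, 7.840000)
after step 3 (δ=0.38, a=-3.0): (-1.698792, -12.945899, 0.515443, 7.690000)
after step 4 (δ=0.31, a=3.6): (-1.364248, -12.756371, 0.577026, 7.870000)
after step 5 (δ=-0.44, a=-3.4): (-1.034460, -12.541704, 0.484400, 7.700000)

(-1.0345, -12.5417, 0.4844, 7.7000)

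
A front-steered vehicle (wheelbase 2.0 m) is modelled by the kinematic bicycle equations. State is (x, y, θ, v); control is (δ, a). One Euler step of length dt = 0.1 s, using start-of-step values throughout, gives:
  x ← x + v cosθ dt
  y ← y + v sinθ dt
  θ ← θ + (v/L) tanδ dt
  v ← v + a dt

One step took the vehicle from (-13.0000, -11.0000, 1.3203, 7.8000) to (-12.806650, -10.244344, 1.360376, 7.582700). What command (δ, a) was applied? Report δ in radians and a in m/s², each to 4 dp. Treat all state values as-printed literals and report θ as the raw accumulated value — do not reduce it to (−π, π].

a = (v'−v)/dt = (-0.217300)/0.1 = -2.1730
Δθ = θ'−θ = 0.040076;  (v·dt/L) = 7.8000·0.1/2.0 = 0.390000
tan δ = Δθ·L/(v·dt) = 0.102759  →  δ = 0.1024

δ = 0.1024, a = -2.1730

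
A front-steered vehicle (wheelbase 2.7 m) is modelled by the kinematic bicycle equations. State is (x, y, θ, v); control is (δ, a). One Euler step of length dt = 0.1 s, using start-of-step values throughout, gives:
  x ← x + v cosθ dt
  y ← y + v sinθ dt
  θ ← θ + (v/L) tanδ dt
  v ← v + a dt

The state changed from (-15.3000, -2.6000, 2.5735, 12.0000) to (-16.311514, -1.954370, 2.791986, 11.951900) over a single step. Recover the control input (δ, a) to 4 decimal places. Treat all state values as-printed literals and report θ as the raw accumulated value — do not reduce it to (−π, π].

a = (v'−v)/dt = (-0.048100)/0.1 = -0.4810
Δθ = θ'−θ = 0.218486;  (v·dt/L) = 12.0000·0.1/2.7 = 0.444444
tan δ = Δθ·L/(v·dt) = 0.491593  →  δ = 0.4569

δ = 0.4569, a = -0.4810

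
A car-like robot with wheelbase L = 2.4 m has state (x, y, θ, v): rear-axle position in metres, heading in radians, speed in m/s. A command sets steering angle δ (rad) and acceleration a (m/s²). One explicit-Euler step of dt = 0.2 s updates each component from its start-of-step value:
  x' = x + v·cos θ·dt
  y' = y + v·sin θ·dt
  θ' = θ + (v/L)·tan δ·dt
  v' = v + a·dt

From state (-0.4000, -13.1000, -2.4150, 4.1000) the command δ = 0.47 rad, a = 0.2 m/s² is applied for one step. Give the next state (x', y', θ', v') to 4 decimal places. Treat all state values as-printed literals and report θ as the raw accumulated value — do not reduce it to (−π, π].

(-1.0129, -13.6447, -2.2414, 4.1400)

x' = -0.4000 + 4.1000·cos(-2.4150)·0.2 = -1.0129
y' = -13.1000 + 4.1000·sin(-2.4150)·0.2 = -13.6447
θ' = -2.4150 + (4.1000/2.4)·tan(0.47)·0.2 = -2.2414
v' = 4.1000 + 0.2000·0.2 = 4.1400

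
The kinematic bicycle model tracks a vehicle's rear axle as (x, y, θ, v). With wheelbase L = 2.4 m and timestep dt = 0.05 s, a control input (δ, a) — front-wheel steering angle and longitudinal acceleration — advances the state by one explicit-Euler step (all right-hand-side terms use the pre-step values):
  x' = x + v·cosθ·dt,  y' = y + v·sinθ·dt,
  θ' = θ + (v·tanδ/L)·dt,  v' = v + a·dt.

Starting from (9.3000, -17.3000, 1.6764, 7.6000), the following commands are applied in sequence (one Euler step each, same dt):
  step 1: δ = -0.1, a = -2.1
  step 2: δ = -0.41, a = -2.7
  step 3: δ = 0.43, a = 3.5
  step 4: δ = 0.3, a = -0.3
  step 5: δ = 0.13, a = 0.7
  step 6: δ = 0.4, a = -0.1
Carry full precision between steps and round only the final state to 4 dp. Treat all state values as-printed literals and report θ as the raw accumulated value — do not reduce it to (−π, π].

after step 1 (δ=-0.1, a=-2.1): (9.259945, -16.922117, 1.660514, 7.495000)
after step 2 (δ=-0.41, a=-2.7): (9.226369, -16.548874, 1.592648, 7.360000)
after step 3 (δ=0.43, a=3.5): (9.218328, -16.180962, 1.662970, 7.535000)
after step 4 (δ=0.3, a=-0.3): (9.183651, -15.805811, 1.711529, 7.520000)
after step 5 (δ=0.13, a=0.7): (9.130910, -15.433529, 1.732011, 7.555000)
after step 6 (δ=0.4, a=-0.1): (9.070274, -15.060677, 1.798557, 7.550000)

(9.0703, -15.0607, 1.7986, 7.5500)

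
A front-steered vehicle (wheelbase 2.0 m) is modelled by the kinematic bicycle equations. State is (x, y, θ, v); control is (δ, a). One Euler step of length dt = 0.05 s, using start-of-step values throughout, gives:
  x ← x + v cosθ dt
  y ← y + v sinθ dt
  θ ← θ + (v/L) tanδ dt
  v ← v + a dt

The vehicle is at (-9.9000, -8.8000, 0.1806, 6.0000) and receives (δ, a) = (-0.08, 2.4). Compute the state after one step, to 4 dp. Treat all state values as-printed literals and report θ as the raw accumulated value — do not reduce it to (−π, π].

x' = -9.9000 + 6.0000·cos(0.1806)·0.05 = -9.6049
y' = -8.8000 + 6.0000·sin(0.1806)·0.05 = -8.7461
θ' = 0.1806 + (6.0000/2.0)·tan(-0.08)·0.05 = 0.1686
v' = 6.0000 + 2.4000·0.05 = 6.1200

(-9.6049, -8.7461, 0.1686, 6.1200)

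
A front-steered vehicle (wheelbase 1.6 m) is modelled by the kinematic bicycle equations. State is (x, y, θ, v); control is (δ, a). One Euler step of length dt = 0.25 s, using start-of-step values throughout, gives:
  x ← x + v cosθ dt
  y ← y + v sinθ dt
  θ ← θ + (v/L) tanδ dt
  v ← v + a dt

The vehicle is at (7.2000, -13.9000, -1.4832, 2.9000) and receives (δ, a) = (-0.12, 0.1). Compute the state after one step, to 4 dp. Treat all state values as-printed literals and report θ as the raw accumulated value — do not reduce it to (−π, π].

(7.2634, -14.6222, -1.5378, 2.9250)

x' = 7.2000 + 2.9000·cos(-1.4832)·0.25 = 7.2634
y' = -13.9000 + 2.9000·sin(-1.4832)·0.25 = -14.6222
θ' = -1.4832 + (2.9000/1.6)·tan(-0.12)·0.25 = -1.5378
v' = 2.9000 + 0.1000·0.25 = 2.9250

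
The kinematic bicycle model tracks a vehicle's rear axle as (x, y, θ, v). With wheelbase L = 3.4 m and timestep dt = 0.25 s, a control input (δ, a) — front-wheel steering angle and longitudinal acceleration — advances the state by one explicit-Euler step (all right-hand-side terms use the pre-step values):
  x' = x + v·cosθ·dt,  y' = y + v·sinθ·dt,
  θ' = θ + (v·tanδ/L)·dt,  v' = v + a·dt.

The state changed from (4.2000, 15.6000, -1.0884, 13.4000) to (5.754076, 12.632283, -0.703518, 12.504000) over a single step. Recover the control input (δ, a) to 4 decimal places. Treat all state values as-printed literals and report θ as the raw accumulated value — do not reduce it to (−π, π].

a = (v'−v)/dt = (-0.896000)/0.25 = -3.5840
Δθ = θ'−θ = 0.384882;  (v·dt/L) = 13.4000·0.25/3.4 = 0.985294
tan δ = Δθ·L/(v·dt) = 0.390627  →  δ = 0.3724

δ = 0.3724, a = -3.5840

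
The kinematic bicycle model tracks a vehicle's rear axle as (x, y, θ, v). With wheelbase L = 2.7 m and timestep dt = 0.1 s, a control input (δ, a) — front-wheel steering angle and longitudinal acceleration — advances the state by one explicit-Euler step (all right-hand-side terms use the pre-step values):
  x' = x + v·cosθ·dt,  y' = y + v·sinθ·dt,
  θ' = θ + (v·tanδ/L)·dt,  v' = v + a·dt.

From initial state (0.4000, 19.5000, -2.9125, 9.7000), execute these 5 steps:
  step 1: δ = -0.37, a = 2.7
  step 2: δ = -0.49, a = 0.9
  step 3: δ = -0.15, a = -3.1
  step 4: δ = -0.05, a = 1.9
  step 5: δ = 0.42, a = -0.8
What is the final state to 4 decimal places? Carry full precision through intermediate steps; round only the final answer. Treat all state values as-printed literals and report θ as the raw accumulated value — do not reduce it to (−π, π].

(-4.4775, 19.6362, -3.1588, 9.8600)

after step 1 (δ=-0.37, a=2.7): (-0.544657, 19.279719, -3.051843, 9.970000)
after step 2 (δ=-0.49, a=0.9): (-1.537644, 19.190359, -3.248802, 10.060000)
after step 3 (δ=-0.15, a=-3.1): (-2.537868, 19.298005, -3.305114, 9.750000)
after step 4 (δ=-0.05, a=1.9): (-3.499862, 19.456729, -3.323184, 9.940000)
after step 5 (δ=0.42, a=-0.8): (-4.477518, 19.636240, -3.158780, 9.860000)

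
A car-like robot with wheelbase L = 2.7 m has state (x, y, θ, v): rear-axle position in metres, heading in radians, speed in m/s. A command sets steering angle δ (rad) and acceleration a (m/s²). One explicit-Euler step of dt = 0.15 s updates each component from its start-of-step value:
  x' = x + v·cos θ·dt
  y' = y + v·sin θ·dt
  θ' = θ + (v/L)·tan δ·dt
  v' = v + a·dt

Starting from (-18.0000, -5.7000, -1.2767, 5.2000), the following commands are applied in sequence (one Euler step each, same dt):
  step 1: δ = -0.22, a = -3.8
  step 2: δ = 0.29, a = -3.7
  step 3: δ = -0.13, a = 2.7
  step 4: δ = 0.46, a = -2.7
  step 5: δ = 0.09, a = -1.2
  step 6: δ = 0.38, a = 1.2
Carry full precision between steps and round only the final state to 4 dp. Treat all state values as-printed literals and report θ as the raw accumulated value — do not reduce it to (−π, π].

(-16.7716, -9.4484, -1.0640, 4.0750)

after step 1 (δ=-0.22, a=-3.8): (-17.773897, -6.446510, -1.341301, 4.630000)
after step 2 (δ=0.29, a=-3.7): (-17.615908, -7.122801, -1.264543, 4.075000)
after step 3 (δ=-0.13, a=2.7): (-17.431624, -7.705610, -1.294140, 4.480000)
after step 4 (δ=0.46, a=-2.7): (-17.248073, -8.352056, -1.170829, 4.075000)
after step 5 (δ=0.09, a=-1.2): (-17.010059, -8.915063, -1.150398, 3.895000)
after step 6 (δ=0.38, a=1.2): (-16.771613, -9.448440, -1.063970, 4.075000)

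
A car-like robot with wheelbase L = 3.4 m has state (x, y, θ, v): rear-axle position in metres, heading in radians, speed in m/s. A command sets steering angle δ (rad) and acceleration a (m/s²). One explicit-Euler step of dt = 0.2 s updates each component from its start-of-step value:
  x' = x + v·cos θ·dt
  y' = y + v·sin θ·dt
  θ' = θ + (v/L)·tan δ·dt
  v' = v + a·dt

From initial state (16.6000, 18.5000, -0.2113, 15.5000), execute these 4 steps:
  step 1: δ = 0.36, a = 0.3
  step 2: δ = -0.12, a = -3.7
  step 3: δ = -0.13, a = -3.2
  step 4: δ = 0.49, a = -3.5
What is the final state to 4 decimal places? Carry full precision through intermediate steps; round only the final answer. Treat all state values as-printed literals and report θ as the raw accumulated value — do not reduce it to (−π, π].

after step 1 (δ=0.36, a=0.3): (19.631053, 17.849833, 0.131891, 15.560000)
after step 2 (δ=-0.12, a=-3.7): (22.716025, 18.259089, 0.021525, 14.820000)
after step 3 (δ=-0.13, a=-3.2): (25.679339, 18.322885, -0.092447, 14.180000)
after step 4 (δ=0.49, a=-3.5): (28.503229, 18.061079, 0.352462, 13.480000)

(28.5032, 18.0611, 0.3525, 13.4800)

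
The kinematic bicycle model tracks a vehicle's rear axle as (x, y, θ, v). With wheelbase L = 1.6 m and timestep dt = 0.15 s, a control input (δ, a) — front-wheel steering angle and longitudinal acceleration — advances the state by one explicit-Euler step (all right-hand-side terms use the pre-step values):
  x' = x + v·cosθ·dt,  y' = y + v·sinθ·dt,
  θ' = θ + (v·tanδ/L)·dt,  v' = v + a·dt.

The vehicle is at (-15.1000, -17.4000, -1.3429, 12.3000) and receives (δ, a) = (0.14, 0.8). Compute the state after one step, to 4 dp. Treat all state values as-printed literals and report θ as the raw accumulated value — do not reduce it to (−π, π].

x' = -15.1000 + 12.3000·cos(-1.3429)·0.15 = -14.6832
y' = -17.4000 + 12.3000·sin(-1.3429)·0.15 = -19.1973
θ' = -1.3429 + (12.3000/1.6)·tan(0.14)·0.15 = -1.1804
v' = 12.3000 + 0.8000·0.15 = 12.4200

(-14.6832, -19.1973, -1.1804, 12.4200)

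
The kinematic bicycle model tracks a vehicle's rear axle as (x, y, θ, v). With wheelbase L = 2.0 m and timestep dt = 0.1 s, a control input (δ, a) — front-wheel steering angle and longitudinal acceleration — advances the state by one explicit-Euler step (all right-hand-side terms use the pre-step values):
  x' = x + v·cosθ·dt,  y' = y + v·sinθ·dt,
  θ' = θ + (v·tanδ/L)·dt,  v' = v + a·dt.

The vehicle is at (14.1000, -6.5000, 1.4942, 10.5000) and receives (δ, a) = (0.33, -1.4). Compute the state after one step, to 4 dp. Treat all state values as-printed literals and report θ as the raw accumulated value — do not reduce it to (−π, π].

(14.1803, -5.4531, 1.6740, 10.3600)

x' = 14.1000 + 10.5000·cos(1.4942)·0.1 = 14.1803
y' = -6.5000 + 10.5000·sin(1.4942)·0.1 = -5.4531
θ' = 1.4942 + (10.5000/2.0)·tan(0.33)·0.1 = 1.6740
v' = 10.5000 − 1.4000·0.1 = 10.3600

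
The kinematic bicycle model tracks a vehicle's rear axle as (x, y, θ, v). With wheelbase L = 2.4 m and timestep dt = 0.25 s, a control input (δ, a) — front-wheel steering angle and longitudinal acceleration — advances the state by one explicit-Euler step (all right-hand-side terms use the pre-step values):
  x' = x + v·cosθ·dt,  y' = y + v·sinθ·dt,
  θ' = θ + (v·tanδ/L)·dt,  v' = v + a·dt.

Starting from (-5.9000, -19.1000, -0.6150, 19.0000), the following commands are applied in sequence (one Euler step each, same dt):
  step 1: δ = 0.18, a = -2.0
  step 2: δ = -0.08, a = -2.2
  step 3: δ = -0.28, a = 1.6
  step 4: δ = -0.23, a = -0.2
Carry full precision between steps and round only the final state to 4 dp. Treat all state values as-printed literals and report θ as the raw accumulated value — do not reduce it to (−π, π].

(9.2516, -28.5162, -1.3946, 18.3000)

after step 1 (δ=0.18, a=-2.0): (-2.020326, -21.840553, -0.254852, 18.500000)
after step 2 (δ=-0.08, a=-2.2): (2.455289, -23.006526, -0.409348, 17.950000)
after step 3 (δ=-0.28, a=1.6): (6.572034, -24.792603, -0.947015, 18.350000)
after step 4 (δ=-0.23, a=-0.2): (9.251631, -28.516164, -1.394570, 18.300000)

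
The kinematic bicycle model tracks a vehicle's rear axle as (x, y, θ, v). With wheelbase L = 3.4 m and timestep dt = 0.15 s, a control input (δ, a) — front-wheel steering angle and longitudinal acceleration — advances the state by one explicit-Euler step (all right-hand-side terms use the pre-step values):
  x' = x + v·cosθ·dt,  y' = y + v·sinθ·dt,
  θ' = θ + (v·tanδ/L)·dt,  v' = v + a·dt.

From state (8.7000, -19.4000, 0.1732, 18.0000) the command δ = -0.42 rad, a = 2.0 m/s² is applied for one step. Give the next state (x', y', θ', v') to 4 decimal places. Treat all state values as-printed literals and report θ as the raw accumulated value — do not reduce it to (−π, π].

x' = 8.7000 + 18.0000·cos(0.1732)·0.15 = 11.3596
y' = -19.4000 + 18.0000·sin(0.1732)·0.15 = -18.9347
θ' = 0.1732 + (18.0000/3.4)·tan(-0.42)·0.15 = -0.1814
v' = 18.0000 + 2.0000·0.15 = 18.3000

(11.3596, -18.9347, -0.1814, 18.3000)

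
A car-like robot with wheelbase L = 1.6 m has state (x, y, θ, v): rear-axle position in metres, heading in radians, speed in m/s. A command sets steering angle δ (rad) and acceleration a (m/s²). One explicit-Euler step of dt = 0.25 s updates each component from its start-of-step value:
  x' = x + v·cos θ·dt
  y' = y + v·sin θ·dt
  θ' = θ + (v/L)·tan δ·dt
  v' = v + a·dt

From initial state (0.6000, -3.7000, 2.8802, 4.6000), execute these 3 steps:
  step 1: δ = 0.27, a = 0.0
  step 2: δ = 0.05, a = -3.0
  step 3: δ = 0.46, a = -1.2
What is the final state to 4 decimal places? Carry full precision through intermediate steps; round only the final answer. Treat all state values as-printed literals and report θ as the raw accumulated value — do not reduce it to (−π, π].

(-2.6209, -3.3055, 3.4131, 3.5500)

after step 1 (δ=0.27, a=0.0): (-0.510936, -3.402810, 3.079120, 4.600000)
after step 2 (δ=0.05, a=-3.0): (-1.658692, -3.331013, 3.115087, 3.850000)
after step 3 (δ=0.46, a=-1.2): (-2.620854, -3.305505, 3.413131, 3.550000)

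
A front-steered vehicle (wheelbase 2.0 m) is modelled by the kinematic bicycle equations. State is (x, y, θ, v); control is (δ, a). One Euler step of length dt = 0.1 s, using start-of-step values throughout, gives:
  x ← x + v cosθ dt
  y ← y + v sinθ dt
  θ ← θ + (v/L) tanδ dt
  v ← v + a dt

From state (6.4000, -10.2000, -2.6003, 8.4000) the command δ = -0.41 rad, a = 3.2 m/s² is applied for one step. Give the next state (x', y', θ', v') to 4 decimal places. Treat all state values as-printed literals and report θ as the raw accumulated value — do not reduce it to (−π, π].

x' = 6.4000 + 8.4000·cos(-2.6003)·0.1 = 5.6801
y' = -10.2000 + 8.4000·sin(-2.6003)·0.1 = -10.6328
θ' = -2.6003 + (8.4000/2.0)·tan(-0.41)·0.1 = -2.7828
v' = 8.4000 + 3.2000·0.1 = 8.7200

(5.6801, -10.6328, -2.7828, 8.7200)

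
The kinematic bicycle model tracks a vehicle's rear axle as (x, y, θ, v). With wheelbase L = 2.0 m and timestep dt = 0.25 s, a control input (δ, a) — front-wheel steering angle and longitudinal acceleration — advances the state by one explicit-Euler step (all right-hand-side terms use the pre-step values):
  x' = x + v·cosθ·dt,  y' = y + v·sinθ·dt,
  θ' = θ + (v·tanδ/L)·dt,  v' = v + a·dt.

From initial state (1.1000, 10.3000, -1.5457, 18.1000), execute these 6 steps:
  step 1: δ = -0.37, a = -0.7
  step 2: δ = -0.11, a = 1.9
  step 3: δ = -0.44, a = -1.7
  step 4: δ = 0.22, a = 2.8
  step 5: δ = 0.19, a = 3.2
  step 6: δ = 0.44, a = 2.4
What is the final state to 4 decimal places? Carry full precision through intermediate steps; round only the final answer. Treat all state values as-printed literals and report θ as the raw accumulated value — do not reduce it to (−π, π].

(-19.1698, 2.2103, -1.6561, 20.0750)

after step 1 (δ=-0.37, a=-0.7): (1.213549, 5.776425, -2.423240, 17.925000)
after step 2 (δ=-0.11, a=1.9): (-2.160345, 2.827113, -2.670708, 18.400000)
after step 3 (δ=-0.44, a=-1.7): (-6.259714, 0.740209, -3.753503, 17.975000)
after step 4 (δ=0.22, a=2.8): (-9.938082, 3.321565, -3.251058, 18.675000)
after step 5 (δ=0.19, a=3.2): (-14.578888, 3.831613, -2.802112, 19.475000)
after step 6 (δ=0.44, a=2.4): (-19.169767, 2.210331, -1.656055, 20.075000)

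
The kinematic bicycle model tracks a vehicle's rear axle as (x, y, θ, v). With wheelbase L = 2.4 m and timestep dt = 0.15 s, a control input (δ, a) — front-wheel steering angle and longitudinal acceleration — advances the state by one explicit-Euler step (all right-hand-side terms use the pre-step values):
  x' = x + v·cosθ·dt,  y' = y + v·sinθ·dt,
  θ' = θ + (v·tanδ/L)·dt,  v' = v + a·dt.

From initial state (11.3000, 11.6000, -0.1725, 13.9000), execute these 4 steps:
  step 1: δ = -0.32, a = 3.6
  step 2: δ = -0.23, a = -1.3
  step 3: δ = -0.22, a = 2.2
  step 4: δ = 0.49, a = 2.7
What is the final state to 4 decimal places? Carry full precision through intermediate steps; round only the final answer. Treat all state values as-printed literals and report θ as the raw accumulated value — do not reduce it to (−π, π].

(18.3755, 7.2779, -0.3849, 14.9800)

after step 1 (δ=-0.32, a=3.6): (13.354056, 11.242119, -0.460395, 14.440000)
after step 2 (δ=-0.23, a=-1.3): (15.294526, 10.279761, -0.671709, 14.245000)
after step 3 (δ=-0.22, a=2.2): (16.967087, 8.950009, -0.870800, 14.575000)
after step 4 (δ=0.49, a=2.7): (18.375502, 7.277868, -0.384917, 14.980000)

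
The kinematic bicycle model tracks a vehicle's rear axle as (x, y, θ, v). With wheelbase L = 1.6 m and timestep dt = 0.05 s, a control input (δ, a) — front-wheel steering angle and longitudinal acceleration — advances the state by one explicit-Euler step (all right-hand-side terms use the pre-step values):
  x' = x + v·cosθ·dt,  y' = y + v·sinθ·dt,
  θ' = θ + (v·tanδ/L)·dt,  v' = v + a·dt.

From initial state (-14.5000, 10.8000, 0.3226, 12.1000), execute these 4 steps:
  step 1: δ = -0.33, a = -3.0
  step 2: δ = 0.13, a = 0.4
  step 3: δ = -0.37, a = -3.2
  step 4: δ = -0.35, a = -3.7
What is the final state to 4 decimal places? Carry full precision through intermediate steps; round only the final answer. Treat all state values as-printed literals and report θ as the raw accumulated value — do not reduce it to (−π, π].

(-12.1710, 11.3069, -0.0379, 11.6250)

after step 1 (δ=-0.33, a=-3.0): (-13.926209, 10.991805, 0.193083, 11.950000)
after step 2 (δ=0.13, a=0.4): (-13.339812, 11.106457, 0.241905, 11.970000)
after step 3 (δ=-0.37, a=-3.2): (-12.758739, 11.249829, 0.096820, 11.810000)
after step 4 (δ=-0.35, a=-3.7): (-12.171004, 11.306912, -0.037898, 11.625000)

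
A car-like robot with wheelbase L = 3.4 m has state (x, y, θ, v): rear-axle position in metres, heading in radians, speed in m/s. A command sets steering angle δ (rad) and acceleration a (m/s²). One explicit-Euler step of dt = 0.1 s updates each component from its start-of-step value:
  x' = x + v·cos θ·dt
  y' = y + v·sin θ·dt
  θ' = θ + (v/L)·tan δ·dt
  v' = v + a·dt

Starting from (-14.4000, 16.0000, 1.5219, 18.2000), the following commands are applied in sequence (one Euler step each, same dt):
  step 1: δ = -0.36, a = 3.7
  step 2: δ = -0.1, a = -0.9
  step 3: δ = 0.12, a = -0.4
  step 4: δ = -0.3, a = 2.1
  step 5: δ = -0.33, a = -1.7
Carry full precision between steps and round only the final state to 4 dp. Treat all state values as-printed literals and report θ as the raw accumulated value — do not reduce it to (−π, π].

after step 1 (δ=-0.36, a=3.7): (-14.311044, 17.817825, 1.320414, 18.570000)
after step 2 (δ=-0.1, a=-0.9): (-13.850927, 19.616919, 1.265613, 18.480000)
after step 3 (δ=0.12, a=-0.4): (-13.295662, 21.379527, 1.331152, 18.440000)
after step 4 (δ=-0.3, a=2.1): (-12.857975, 23.170830, 1.163382, 18.650000)
after step 5 (δ=-0.33, a=-1.7): (-12.118995, 24.883177, 0.975497, 18.480000)

(-12.1190, 24.8832, 0.9755, 18.4800)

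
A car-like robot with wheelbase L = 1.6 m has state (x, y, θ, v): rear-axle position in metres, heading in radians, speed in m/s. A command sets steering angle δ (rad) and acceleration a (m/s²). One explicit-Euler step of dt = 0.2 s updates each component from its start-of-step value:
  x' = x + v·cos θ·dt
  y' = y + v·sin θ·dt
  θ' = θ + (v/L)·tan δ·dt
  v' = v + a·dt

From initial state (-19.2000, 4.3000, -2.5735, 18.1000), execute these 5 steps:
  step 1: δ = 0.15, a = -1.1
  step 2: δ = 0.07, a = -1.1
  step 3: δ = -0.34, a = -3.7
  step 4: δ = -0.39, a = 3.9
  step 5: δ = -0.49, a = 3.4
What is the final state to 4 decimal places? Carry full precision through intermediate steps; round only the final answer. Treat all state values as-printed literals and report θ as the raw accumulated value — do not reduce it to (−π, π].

after step 1 (δ=0.15, a=-1.1): (-22.251402, 2.352349, -2.231557, 17.880000)
after step 2 (δ=0.07, a=-1.1): (-24.446055, -0.470996, -2.074851, 17.660000)
after step 3 (δ=-0.34, a=-3.7): (-26.151938, -3.563727, -2.855725, 16.920000)
after step 4 (δ=-0.39, a=3.9): (-29.398606, -4.517982, -3.725106, 17.700000)
after step 5 (δ=-0.49, a=3.4): (-32.352850, -2.567587, -4.905227, 18.380000)

(-32.3529, -2.5676, -4.9052, 18.3800)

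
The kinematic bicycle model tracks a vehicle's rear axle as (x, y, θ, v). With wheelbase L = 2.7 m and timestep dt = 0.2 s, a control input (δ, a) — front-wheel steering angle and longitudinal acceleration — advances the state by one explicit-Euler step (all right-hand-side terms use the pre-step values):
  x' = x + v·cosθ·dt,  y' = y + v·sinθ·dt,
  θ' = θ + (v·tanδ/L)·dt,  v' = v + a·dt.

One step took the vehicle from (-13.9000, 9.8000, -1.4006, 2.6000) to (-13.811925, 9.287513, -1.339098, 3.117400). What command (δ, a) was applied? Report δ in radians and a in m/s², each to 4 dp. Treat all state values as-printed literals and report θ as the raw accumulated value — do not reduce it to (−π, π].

a = (v'−v)/dt = (0.517400)/0.2 = 2.5870
Δθ = θ'−θ = 0.061502;  (v·dt/L) = 2.6000·0.2/2.7 = 0.192593
tan δ = Δθ·L/(v·dt) = 0.319337  →  δ = 0.3091

δ = 0.3091, a = 2.5870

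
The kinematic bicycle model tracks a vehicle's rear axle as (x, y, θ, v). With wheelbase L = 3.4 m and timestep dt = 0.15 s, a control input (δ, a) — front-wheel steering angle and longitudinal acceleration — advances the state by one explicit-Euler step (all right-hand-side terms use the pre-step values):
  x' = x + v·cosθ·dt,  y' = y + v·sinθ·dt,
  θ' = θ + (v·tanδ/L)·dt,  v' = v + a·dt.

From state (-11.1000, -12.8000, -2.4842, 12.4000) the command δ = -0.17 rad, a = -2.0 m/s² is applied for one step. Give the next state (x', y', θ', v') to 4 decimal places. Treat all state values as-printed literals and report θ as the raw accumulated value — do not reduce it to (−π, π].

x' = -11.1000 + 12.4000·cos(-2.4842)·0.15 = -12.5724
y' = -12.8000 + 12.4000·sin(-2.4842)·0.15 = -13.9366
θ' = -2.4842 + (12.4000/3.4)·tan(-0.17)·0.15 = -2.5781
v' = 12.4000 − 2.0000·0.15 = 12.1000

(-12.5724, -13.9366, -2.5781, 12.1000)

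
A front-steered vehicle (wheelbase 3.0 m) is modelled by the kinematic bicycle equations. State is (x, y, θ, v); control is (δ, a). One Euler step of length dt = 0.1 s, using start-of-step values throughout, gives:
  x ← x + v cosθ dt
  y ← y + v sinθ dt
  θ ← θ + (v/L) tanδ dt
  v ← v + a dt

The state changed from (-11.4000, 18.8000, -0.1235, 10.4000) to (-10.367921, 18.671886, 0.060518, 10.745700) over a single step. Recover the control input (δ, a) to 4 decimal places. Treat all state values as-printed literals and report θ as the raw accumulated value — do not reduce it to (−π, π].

δ = 0.4880, a = 3.4570

a = (v'−v)/dt = (0.345700)/0.1 = 3.4570
Δθ = θ'−θ = 0.184018;  (v·dt/L) = 10.4000·0.1/3.0 = 0.346667
tan δ = Δθ·L/(v·dt) = 0.530821  →  δ = 0.4880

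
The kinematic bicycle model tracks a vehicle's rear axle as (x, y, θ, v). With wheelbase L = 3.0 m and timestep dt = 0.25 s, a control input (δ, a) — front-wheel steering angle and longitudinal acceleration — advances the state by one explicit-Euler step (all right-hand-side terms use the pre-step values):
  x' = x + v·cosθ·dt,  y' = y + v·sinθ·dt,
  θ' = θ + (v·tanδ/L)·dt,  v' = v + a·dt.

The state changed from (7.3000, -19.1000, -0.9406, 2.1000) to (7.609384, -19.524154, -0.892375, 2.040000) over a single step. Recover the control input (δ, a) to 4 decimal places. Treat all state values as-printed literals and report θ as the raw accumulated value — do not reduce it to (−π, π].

δ = 0.2689, a = -0.2400

a = (v'−v)/dt = (-0.060000)/0.25 = -0.2400
Δθ = θ'−θ = 0.048225;  (v·dt/L) = 2.1000·0.25/3.0 = 0.175000
tan δ = Δθ·L/(v·dt) = 0.275571  →  δ = 0.2689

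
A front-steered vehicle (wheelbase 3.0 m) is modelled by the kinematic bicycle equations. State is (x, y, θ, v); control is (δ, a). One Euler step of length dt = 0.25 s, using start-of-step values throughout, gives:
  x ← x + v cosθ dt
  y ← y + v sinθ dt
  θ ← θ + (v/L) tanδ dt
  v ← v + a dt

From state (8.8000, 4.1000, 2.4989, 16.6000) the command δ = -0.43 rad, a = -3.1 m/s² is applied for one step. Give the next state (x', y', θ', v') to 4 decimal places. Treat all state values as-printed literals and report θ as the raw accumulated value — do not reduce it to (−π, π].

x' = 8.8000 + 16.6000·cos(2.4989)·0.25 = 5.4780
y' = 4.1000 + 16.6000·sin(2.4989)·0.25 = 6.5873
θ' = 2.4989 + (16.6000/3.0)·tan(-0.43)·0.25 = 1.8645
v' = 16.6000 − 3.1000·0.25 = 15.8250

(5.4780, 6.5873, 1.8645, 15.8250)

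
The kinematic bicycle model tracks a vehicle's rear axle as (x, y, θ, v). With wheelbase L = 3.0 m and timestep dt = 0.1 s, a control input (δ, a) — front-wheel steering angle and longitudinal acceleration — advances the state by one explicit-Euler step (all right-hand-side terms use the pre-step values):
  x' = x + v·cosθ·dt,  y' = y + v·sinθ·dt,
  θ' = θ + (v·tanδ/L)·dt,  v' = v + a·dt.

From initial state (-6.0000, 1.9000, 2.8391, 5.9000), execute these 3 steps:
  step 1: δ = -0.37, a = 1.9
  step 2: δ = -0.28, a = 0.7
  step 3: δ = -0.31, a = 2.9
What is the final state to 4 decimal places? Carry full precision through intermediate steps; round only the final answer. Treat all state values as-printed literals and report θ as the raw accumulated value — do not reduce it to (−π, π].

after step 1 (δ=-0.37, a=1.9): (-6.563212, 2.075761, 2.762820, 6.090000)
after step 2 (δ=-0.28, a=0.7): (-7.129046, 2.300957, 2.704447, 6.160000)
after step 3 (δ=-0.31, a=2.9): (-7.687119, 2.561744, 2.638673, 6.450000)

(-7.6871, 2.5617, 2.6387, 6.4500)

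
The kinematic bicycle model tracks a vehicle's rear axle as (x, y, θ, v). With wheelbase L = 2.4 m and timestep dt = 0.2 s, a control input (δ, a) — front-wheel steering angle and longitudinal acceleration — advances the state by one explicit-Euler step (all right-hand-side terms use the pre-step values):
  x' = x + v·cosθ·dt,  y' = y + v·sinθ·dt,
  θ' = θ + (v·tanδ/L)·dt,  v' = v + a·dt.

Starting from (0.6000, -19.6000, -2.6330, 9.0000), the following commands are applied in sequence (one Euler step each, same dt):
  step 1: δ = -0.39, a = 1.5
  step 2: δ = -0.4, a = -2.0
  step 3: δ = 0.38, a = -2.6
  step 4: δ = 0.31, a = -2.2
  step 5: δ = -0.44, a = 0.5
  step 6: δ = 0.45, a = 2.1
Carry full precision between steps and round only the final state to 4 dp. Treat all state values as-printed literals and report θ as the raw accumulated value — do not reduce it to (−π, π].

after step 1 (δ=-0.39, a=1.5): (-0.972175, -20.476507, -2.941291, 9.300000)
after step 2 (δ=-0.4, a=-2.0): (-2.794988, -20.846582, -3.268956, 8.900000)
after step 3 (δ=0.38, a=-2.6): (-4.560570, -20.620488, -2.972725, 8.380000)
after step 4 (δ=0.31, a=-2.2): (-6.212730, -20.902167, -2.749029, 7.940000)
after step 5 (δ=-0.44, a=0.5): (-7.679933, -21.509669, -3.060529, 8.040000)
after step 6 (δ=0.45, a=2.1): (-9.282653, -21.639876, -2.736882, 8.460000)

(-9.2827, -21.6399, -2.7369, 8.4600)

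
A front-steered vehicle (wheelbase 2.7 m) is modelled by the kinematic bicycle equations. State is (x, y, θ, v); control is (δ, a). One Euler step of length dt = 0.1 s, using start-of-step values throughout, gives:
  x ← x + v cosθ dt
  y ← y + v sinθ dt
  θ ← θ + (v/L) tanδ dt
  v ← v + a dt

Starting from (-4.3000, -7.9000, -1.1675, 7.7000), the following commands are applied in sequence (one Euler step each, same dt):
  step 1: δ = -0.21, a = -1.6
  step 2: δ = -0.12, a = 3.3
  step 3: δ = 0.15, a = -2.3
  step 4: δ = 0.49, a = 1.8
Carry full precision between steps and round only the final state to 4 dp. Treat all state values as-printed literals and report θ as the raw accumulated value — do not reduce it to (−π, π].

(-3.2413, -10.7851, -1.0670, 7.8200)

after step 1 (δ=-0.21, a=-1.6): (-3.997812, -8.608225, -1.228285, 7.540000)
after step 2 (δ=-0.12, a=3.3): (-3.744578, -9.318428, -1.261958, 7.870000)
after step 3 (δ=0.15, a=-2.3): (-3.505368, -10.068193, -1.217905, 7.640000)
after step 4 (δ=0.49, a=1.8): (-3.241320, -10.785113, -1.066976, 7.820000)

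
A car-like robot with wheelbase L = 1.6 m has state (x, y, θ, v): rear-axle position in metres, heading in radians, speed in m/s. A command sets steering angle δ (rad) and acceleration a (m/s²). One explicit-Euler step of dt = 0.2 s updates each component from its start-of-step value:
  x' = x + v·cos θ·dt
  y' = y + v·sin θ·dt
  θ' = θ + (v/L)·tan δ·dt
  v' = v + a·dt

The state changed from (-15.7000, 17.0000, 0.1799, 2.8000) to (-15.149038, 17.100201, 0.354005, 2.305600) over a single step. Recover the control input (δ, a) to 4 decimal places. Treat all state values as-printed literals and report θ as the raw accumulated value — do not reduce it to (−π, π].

a = (v'−v)/dt = (-0.494400)/0.2 = -2.4720
Δθ = θ'−θ = 0.174105;  (v·dt/L) = 2.8000·0.2/1.6 = 0.350000
tan δ = Δθ·L/(v·dt) = 0.497443  →  δ = 0.4616

δ = 0.4616, a = -2.4720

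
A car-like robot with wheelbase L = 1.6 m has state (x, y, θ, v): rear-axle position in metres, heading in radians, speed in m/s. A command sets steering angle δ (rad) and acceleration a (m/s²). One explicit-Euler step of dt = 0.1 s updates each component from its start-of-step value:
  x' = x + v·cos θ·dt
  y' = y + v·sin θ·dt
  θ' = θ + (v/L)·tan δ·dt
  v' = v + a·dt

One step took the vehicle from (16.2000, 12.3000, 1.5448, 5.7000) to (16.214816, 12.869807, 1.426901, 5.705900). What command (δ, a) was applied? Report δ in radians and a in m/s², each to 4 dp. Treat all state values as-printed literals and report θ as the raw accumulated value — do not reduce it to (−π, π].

a = (v'−v)/dt = (0.005900)/0.1 = 0.0590
Δθ = θ'−θ = -0.117899;  (v·dt/L) = 5.7000·0.1/1.6 = 0.356250
tan δ = Δθ·L/(v·dt) = -0.330945  →  δ = -0.3196

δ = -0.3196, a = 0.0590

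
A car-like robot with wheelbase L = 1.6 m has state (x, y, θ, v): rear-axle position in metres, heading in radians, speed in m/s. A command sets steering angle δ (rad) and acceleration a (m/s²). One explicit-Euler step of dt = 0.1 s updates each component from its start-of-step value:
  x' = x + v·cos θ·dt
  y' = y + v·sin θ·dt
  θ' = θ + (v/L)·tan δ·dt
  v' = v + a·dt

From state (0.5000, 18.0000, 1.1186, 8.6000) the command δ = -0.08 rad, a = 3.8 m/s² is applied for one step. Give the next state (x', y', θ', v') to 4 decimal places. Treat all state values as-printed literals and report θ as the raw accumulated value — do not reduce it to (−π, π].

(0.8758, 18.7736, 1.0755, 8.9800)

x' = 0.5000 + 8.6000·cos(1.1186)·0.1 = 0.8758
y' = 18.0000 + 8.6000·sin(1.1186)·0.1 = 18.7736
θ' = 1.1186 + (8.6000/1.6)·tan(-0.08)·0.1 = 1.0755
v' = 8.6000 + 3.8000·0.1 = 8.9800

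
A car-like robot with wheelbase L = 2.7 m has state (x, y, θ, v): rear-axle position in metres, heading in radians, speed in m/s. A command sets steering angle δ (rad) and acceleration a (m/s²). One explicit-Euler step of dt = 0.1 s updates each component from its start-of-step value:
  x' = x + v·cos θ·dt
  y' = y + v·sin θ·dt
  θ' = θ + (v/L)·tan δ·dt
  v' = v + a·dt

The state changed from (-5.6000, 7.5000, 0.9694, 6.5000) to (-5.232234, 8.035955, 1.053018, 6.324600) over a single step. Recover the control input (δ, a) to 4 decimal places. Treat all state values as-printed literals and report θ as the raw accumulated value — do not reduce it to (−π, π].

a = (v'−v)/dt = (-0.175400)/0.1 = -1.7540
Δθ = θ'−θ = 0.083618;  (v·dt/L) = 6.5000·0.1/2.7 = 0.240741
tan δ = Δθ·L/(v·dt) = 0.347336  →  δ = 0.3343

δ = 0.3343, a = -1.7540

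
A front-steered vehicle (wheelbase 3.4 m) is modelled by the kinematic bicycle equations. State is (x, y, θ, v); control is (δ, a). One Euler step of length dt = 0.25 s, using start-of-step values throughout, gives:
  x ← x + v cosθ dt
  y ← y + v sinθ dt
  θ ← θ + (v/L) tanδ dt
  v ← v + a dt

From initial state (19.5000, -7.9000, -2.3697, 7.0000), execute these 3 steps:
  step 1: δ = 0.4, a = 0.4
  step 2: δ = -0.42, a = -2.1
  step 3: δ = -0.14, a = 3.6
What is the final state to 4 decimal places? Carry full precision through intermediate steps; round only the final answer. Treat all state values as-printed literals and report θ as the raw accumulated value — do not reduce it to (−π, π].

after step 1 (δ=0.4, a=0.4): (18.245964, -9.120612, -2.152086, 7.100000)
after step 2 (δ=-0.42, a=-2.1): (17.271308, -10.604078, -2.385223, 6.575000)
after step 3 (δ=-0.14, a=3.6): (16.075756, -11.732160, -2.453353, 7.475000)

(16.0758, -11.7322, -2.4534, 7.4750)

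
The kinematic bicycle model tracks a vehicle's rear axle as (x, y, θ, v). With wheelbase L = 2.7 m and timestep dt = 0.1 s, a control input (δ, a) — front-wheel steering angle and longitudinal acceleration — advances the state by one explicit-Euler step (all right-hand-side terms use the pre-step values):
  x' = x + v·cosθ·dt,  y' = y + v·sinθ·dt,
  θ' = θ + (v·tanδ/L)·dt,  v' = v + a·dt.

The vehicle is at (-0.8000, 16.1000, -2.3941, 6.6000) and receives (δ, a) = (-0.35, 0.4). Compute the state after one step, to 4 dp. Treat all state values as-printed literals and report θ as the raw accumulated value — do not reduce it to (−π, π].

(-1.2840, 15.6513, -2.4833, 6.6400)

x' = -0.8000 + 6.6000·cos(-2.3941)·0.1 = -1.2840
y' = 16.1000 + 6.6000·sin(-2.3941)·0.1 = 15.6513
θ' = -2.3941 + (6.6000/2.7)·tan(-0.35)·0.1 = -2.4833
v' = 6.6000 + 0.4000·0.1 = 6.6400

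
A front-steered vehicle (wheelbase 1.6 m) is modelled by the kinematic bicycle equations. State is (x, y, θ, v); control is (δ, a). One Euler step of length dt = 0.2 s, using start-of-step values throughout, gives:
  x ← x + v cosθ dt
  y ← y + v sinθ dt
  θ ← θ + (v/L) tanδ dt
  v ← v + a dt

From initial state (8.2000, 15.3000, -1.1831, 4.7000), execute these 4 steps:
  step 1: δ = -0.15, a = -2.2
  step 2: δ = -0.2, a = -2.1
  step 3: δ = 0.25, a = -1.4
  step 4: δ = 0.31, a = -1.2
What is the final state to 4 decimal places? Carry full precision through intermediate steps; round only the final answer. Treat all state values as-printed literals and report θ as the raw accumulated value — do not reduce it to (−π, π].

(9.1716, 12.1842, -1.1147, 3.3200)

after step 1 (δ=-0.15, a=-2.2): (8.555373, 14.429765, -1.271892, 4.260000)
after step 2 (δ=-0.2, a=-2.1): (8.806265, 13.615542, -1.379835, 3.840000)
after step 3 (δ=0.25, a=-1.4): (8.952033, 12.861503, -1.257271, 3.560000)
after step 4 (δ=0.31, a=-1.2): (9.171624, 12.184211, -1.114725, 3.320000)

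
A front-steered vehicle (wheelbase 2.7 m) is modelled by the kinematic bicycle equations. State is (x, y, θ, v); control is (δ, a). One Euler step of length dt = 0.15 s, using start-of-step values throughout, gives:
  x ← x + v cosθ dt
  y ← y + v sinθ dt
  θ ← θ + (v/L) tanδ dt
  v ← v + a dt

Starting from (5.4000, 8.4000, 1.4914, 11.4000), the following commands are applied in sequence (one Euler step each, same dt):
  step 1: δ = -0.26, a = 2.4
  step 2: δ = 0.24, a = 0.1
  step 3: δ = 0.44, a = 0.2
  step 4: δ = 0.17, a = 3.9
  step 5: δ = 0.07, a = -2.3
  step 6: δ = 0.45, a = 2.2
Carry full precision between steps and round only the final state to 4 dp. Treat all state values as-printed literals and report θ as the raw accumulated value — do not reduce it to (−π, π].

(4.4590, 18.7362, 2.2749, 12.3750)

after step 1 (δ=-0.26, a=2.4): (5.535625, 10.104613, 1.322920, 11.760000)
after step 2 (δ=0.24, a=0.1): (5.968416, 11.814697, 1.482801, 11.775000)
after step 3 (δ=0.44, a=0.2): (6.123636, 13.574114, 1.790770, 11.805000)
after step 4 (δ=0.17, a=3.9): (5.737251, 15.302194, 1.903348, 12.390000)
after step 5 (δ=0.07, a=-2.3): (5.130532, 17.058871, 1.951611, 12.045000)
after step 6 (δ=0.45, a=2.2): (4.459005, 18.736190, 2.274855, 12.375000)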